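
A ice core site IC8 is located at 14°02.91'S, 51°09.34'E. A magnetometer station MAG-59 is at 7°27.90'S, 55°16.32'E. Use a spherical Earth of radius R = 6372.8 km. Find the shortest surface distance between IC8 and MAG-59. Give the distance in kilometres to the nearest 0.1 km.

859.2 km

IC8: φ = -14.04850°, λ = +51.15567°
MAG-59: φ = -7.46500°, λ = +55.27200°
Δφ = 6.5835°,  Δλ = 4.1163°
a = sin²(Δφ/2) + cos φ₁ cos φ₂ sin²(Δλ/2) = 0.004538
c = 2·arcsin(√a) = 0.134827 rad = 7.7250°
d = R·c = 6372.8 × 0.134827 = 859.2 km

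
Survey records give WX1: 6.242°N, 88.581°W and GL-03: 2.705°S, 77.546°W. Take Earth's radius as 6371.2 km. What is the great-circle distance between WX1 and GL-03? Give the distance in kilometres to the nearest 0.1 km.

Δφ = -8.9470°,  Δλ = 11.0350°
a = sin²(Δφ/2) + cos φ₁ cos φ₂ sin²(Δλ/2) = 0.015263
c = 2·arcsin(√a) = 0.247723 rad = 14.1935°
d = R·c = 6371.2 × 0.247723 = 1578.3 km

1578.3 km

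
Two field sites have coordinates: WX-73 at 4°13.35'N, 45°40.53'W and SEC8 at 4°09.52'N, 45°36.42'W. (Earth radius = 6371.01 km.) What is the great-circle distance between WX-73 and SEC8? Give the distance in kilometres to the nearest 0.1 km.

10.4 km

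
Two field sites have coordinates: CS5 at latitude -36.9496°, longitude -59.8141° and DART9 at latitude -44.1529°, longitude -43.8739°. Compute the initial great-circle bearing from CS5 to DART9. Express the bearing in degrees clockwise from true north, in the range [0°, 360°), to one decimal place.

125.8°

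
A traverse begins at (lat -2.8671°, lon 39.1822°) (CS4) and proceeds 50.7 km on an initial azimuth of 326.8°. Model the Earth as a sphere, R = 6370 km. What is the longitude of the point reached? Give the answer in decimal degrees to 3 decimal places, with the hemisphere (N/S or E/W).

38.932°E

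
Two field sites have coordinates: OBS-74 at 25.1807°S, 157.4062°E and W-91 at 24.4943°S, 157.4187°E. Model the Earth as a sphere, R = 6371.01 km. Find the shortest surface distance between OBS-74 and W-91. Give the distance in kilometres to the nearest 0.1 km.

76.3 km

Δφ = 0.6864°,  Δλ = 0.0125°
a = sin²(Δφ/2) + cos φ₁ cos φ₂ sin²(Δλ/2) = 0.000036
c = 2·arcsin(√a) = 0.011982 rad = 0.6865°
d = R·c = 6371.01 × 0.011982 = 76.3 km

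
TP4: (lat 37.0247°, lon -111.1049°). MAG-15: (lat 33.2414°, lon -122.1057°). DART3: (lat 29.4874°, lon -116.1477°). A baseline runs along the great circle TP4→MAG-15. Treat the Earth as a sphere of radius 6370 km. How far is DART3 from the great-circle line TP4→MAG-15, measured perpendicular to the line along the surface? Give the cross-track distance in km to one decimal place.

δ₁₃ = central angle TP4→DART3 = 0.150677 rad  (haversine)
θ₁₃ = bearing TP4→DART3 = 210.646°,  θ₁₂ = bearing TP4→MAG-15 = 250.432°
dₓₜ = R·arcsin(sin δ₁₃ · sin(θ₁₃ − θ₁₂)) = 6370·arcsin(0.15011·sin(-39.787°)) = -612.837 km
|dₓₜ| = 612.837 km

612.8 km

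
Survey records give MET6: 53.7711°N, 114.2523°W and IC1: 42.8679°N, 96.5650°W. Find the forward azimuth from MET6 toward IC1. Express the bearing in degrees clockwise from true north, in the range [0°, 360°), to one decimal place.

Δλ = 17.6873°
y = sin Δλ · cos φ₂ = 0.222678
x = cos φ₁ sin φ₂ − sin φ₁ cos φ₂ cos Δλ = -0.161203
θ = atan2(y, x) = 125.9017° → 125.9017° (mod 360°)

125.9°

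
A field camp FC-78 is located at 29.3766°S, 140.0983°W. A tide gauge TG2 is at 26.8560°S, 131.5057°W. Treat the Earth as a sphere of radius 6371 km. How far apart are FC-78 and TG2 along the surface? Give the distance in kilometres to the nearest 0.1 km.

887.8 km

Δφ = 2.5206°,  Δλ = 8.5926°
a = sin²(Δφ/2) + cos φ₁ cos φ₂ sin²(Δλ/2) = 0.004847
c = 2·arcsin(√a) = 0.139351 rad = 7.9842°
d = R·c = 6371 × 0.139351 = 887.8 km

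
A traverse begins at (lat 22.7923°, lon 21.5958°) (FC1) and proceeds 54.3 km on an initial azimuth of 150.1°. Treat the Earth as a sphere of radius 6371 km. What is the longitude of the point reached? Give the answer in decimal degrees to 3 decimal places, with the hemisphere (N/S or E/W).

δ = d/R = 54.3/6371 = 0.008523 rad
φ₂ = arcsin(sin φ₁ cos δ + cos φ₁ sin δ cos θ)
   = arcsin(0.38739·0.99996 + 0.92192·0.00852·-0.86690) = 22.36875°
λ₂ = λ₁ + atan2(sin θ sin δ cos φ₁, cos δ − sin φ₁ sin φ₂) = 21.85903°

21.859°E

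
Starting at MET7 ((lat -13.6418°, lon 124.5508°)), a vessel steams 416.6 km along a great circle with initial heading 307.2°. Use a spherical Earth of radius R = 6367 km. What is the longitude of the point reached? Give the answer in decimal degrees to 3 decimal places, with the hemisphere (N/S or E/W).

δ = d/R = 416.6/6367 = 0.065431 rad
φ₂ = arcsin(sin φ₁ cos δ + cos φ₁ sin δ cos θ)
   = arcsin(-0.23585·0.99786 + 0.97179·0.06538·0.60460) = -11.35751°
λ₂ = λ₁ + atan2(sin θ sin δ cos φ₁, cos δ − sin φ₁ sin φ₂) = 121.50576°

121.506°E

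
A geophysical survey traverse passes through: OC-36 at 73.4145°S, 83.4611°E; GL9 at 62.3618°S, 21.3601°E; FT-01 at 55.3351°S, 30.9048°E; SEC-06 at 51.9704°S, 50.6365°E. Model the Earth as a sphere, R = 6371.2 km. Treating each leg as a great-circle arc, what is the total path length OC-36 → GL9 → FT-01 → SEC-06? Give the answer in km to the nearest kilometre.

5009 km

OC-36→GL9: c = 0.425105 rad, d = 2708.43 km
GL9→FT-01: c = 0.149560 rad, d = 952.88 km
FT-01→SEC-06: c = 0.211573 rad, d = 1347.97 km
Total = 2708.43 + 952.88 + 1347.97 = 5009.28 km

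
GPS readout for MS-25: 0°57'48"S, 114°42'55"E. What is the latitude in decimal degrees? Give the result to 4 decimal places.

0.9633°S

0° + 57′/60 + 48″/3600 = 0 + 0.95000 + 0.01333 = 0.9633°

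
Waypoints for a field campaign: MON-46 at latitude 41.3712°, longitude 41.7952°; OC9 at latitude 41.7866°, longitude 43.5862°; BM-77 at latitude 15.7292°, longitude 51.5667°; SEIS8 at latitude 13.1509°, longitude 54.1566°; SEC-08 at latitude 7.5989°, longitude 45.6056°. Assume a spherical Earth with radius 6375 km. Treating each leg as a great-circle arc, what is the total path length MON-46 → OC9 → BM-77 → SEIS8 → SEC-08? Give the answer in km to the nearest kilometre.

MON-46→OC9: c = 0.024481 rad, d = 156.06 km
OC9→BM-77: c = 0.470363 rad, d = 2998.57 km
BM-77→SEIS8: c = 0.062776 rad, d = 400.19 km
SEIS8→SEC-08: c = 0.175844 rad, d = 1121.00 km
Total = 156.06 + 2998.57 + 400.19 + 1121.00 = 4675.83 km

4676 km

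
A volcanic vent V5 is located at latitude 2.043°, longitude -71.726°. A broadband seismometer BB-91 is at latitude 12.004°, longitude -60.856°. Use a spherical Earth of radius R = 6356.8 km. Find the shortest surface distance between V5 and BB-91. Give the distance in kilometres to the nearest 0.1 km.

Δφ = 9.9610°,  Δλ = 10.8700°
a = sin²(Δφ/2) + cos φ₁ cos φ₂ sin²(Δλ/2) = 0.016307
c = 2·arcsin(√a) = 0.256094 rad = 14.6731°
d = R·c = 6356.8 × 0.256094 = 1627.9 km

1627.9 km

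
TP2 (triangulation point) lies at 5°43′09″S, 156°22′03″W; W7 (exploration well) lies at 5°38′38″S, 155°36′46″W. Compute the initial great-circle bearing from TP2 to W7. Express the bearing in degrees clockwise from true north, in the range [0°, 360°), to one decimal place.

TP2: φ = -5.71917°, λ = -156.36750°
W7: φ = -5.64389°, λ = -155.61278°
Δλ = 0.7547°
y = sin Δλ · cos φ₂ = 0.013108
x = cos φ₁ sin φ₂ − sin φ₁ cos φ₂ cos Δλ = 0.001305
θ = atan2(y, x) = 84.3135° → 84.3135° (mod 360°)

84.3°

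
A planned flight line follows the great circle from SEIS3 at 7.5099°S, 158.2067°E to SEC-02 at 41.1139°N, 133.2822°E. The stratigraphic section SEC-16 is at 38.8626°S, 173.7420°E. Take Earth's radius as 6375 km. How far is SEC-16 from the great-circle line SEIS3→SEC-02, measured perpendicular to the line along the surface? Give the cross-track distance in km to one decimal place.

δ₁₃ = central angle SEIS3→SEC-16 = 0.599218 rad  (haversine)
θ₁₃ = bearing SEIS3→SEC-16 = 158.299°,  θ₁₂ = bearing SEIS3→SEC-02 = 336.812°
dₓₜ = R·arcsin(sin δ₁₃ · sin(θ₁₃ − θ₁₂)) = 6375·arcsin(0.56400·sin(-178.513°)) = -93.289 km
|dₓₜ| = 93.289 km

93.3 km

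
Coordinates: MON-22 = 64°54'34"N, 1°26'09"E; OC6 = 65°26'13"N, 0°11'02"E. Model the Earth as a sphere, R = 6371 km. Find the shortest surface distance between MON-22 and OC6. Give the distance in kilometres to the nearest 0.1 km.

MON-22: φ = +64.90944°, λ = +1.43583°
OC6: φ = +65.43694°, λ = +0.18389°
Δφ = 0.5275°,  Δλ = -1.2519°
a = sin²(Δφ/2) + cos φ₁ cos φ₂ sin²(Δλ/2) = 0.000042
c = 2·arcsin(√a) = 0.012997 rad = 0.7447°
d = R·c = 6371 × 0.012997 = 82.8 km

82.8 km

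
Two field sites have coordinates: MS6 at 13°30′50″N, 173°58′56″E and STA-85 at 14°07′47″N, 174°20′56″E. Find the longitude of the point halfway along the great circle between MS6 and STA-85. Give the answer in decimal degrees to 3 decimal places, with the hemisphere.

174.165°E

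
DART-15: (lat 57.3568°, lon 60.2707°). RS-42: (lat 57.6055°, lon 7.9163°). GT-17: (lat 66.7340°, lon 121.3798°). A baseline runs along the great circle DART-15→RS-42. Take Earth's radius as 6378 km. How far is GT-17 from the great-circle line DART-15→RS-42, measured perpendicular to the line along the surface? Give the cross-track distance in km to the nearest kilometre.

2929 km

δ₁₃ = central angle DART-15→GT-17 = 0.502227 rad  (haversine)
θ₁₃ = bearing DART-15→GT-17 = 45.925°,  θ₁₂ = bearing DART-15→RS-42 = 292.984°
dₓₜ = R·arcsin(sin δ₁₃ · sin(θ₁₃ − θ₁₂)) = 6378·arcsin(0.48138·sin(-247.059°)) = 2929.303 km
|dₓₜ| = 2929.303 km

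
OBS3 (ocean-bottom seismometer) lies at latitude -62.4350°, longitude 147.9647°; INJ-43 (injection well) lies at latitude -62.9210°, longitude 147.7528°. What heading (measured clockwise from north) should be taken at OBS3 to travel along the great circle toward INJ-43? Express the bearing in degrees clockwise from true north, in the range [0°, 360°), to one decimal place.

191.2°

Δλ = -0.2119°
y = sin Δλ · cos φ₂ = -0.001684
x = cos φ₁ sin φ₂ − sin φ₁ cos φ₂ cos Δλ = -0.008485
θ = atan2(y, x) = -168.7773° → 191.2227° (mod 360°)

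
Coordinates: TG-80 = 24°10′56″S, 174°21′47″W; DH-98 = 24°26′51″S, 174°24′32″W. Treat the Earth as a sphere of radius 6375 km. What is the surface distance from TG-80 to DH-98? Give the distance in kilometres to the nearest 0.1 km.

29.9 km

TG-80: φ = -24.18222°, λ = -174.36306°
DH-98: φ = -24.44750°, λ = -174.40889°
Δφ = -0.2653°,  Δλ = -0.0458°
a = sin²(Δφ/2) + cos φ₁ cos φ₂ sin²(Δλ/2) = 0.000005
c = 2·arcsin(√a) = 0.004687 rad = 0.2685°
d = R·c = 6375 × 0.004687 = 29.9 km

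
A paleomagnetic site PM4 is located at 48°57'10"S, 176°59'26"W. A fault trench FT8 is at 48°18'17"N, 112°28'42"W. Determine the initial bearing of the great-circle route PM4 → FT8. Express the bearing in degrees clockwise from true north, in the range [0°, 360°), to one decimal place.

40.4°

PM4: φ = -48.95278°, λ = -176.99056°
FT8: φ = +48.30472°, λ = -112.47833°
Δλ = 64.5122°
y = sin Δλ · cos φ₂ = 0.600433
x = cos φ₁ sin φ₂ − sin φ₁ cos φ₂ cos Δλ = 0.706208
θ = atan2(y, x) = 40.3719° → 40.3719° (mod 360°)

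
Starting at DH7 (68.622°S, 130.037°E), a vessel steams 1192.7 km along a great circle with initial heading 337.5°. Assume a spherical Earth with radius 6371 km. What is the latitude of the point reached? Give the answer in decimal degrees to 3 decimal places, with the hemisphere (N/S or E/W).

δ = d/R = 1192.7/6371 = 0.187208 rad
φ₂ = arcsin(sin φ₁ cos δ + cos φ₁ sin δ cos θ)
   = arcsin(-0.93120·0.98253 + 0.36452·0.18612·0.92388) = -58.45693°
λ₂ = λ₁ + atan2(sin θ sin δ cos φ₁, cos δ − sin φ₁ sin φ₂) = 122.21209°

58.457°S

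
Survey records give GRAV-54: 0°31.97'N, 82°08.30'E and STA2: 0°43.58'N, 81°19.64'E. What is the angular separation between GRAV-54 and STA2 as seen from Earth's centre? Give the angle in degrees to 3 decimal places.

0.834°

GRAV-54: φ = +0.53283°, λ = +82.13833°
STA2: φ = +0.72633°, λ = +81.32733°
Δφ = 0.1935°,  Δλ = -0.8110°
a = sin²(Δφ/2) + cos φ₁ cos φ₂ sin²(Δλ/2) = 0.000053
c = 2·arcsin(√a) = 0.014551 rad = 0.8337°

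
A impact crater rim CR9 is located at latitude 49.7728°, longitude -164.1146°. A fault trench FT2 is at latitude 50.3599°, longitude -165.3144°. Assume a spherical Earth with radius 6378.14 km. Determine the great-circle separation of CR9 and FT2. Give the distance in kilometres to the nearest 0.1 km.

Δφ = 0.5871°,  Δλ = -1.1998°
a = sin²(Δφ/2) + cos φ₁ cos φ₂ sin²(Δλ/2) = 0.000071
c = 2·arcsin(√a) = 0.016902 rad = 0.9684°
d = R·c = 6378.14 × 0.016902 = 107.8 km

107.8 km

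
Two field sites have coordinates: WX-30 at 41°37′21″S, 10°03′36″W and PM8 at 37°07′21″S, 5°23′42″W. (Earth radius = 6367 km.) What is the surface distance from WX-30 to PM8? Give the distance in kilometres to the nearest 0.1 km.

640.6 km

WX-30: φ = -41.62250°, λ = -10.06000°
PM8: φ = -37.12250°, λ = -5.39500°
Δφ = 4.5000°,  Δλ = 4.6650°
a = sin²(Δφ/2) + cos φ₁ cos φ₂ sin²(Δλ/2) = 0.002529
c = 2·arcsin(√a) = 0.100613 rad = 5.7647°
d = R·c = 6367 × 0.100613 = 640.6 km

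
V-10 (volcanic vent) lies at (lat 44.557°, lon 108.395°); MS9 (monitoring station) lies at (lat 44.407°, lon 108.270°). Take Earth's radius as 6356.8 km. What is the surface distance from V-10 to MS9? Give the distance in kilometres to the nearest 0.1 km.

19.4 km

Δφ = -0.1500°,  Δλ = -0.1250°
a = sin²(Δφ/2) + cos φ₁ cos φ₂ sin²(Δλ/2) = 0.000002
c = 2·arcsin(√a) = 0.003046 rad = 0.1745°
d = R·c = 6356.8 × 0.003046 = 19.4 km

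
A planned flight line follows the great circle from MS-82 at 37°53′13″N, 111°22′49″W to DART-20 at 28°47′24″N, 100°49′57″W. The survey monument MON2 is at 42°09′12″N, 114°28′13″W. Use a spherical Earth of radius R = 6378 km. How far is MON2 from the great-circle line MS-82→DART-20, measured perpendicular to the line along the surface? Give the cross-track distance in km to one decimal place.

MS-82: φ = +37.88694°, λ = -111.38028°
DART-20: φ = +28.79000°, λ = -100.83250°
MON2: φ = +42.15333°, λ = -114.47028°
δ₁₃ = central angle MS-82→MON2 = 0.085134 rad  (haversine)
θ₁₃ = bearing MS-82→MON2 = 331.968°,  θ₁₂ = bearing MS-82→DART-20 = 132.887°
dₓₜ = R·arcsin(sin δ₁₃ · sin(θ₁₃ − θ₁₂)) = 6378·arcsin(0.08503·sin(199.081°)) = -177.309 km
|dₓₜ| = 177.309 km

177.3 km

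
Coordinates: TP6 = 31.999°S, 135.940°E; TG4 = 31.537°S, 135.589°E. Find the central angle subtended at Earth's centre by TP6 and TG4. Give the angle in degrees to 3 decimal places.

0.550°

Δφ = 0.4620°,  Δλ = -0.3510°
a = sin²(Δφ/2) + cos φ₁ cos φ₂ sin²(Δλ/2) = 0.000023
c = 2·arcsin(√a) = 0.009599 rad = 0.5500°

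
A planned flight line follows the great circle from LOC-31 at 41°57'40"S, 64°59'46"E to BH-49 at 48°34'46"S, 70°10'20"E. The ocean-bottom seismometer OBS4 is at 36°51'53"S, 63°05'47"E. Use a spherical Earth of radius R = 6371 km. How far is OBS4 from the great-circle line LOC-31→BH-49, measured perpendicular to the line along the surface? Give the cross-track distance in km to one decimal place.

LOC-31: φ = -41.96111°, λ = +64.99611°
BH-49: φ = -48.57944°, λ = +70.17222°
OBS4: φ = -36.86472°, λ = +63.09639°
δ₁₃ = central angle LOC-31→OBS4 = 0.092557 rad  (haversine)
θ₁₃ = bearing LOC-31→OBS4 = 343.324°,  θ₁₂ = bearing LOC-31→BH-49 = 152.984°
dₓₜ = R·arcsin(sin δ₁₃ · sin(θ₁₃ − θ₁₂)) = 6371·arcsin(0.09242·sin(190.340°)) = -105.697 km
|dₓₜ| = 105.697 km

105.7 km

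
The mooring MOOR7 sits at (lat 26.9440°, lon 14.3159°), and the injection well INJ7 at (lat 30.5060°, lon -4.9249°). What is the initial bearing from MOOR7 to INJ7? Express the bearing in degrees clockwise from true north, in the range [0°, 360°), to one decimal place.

286.5°

Δλ = -19.2408°
y = sin Δλ · cos φ₂ = -0.283923
x = cos φ₁ sin φ₂ − sin φ₁ cos φ₂ cos Δλ = 0.083935
θ = atan2(y, x) = -73.5309° → 286.4691° (mod 360°)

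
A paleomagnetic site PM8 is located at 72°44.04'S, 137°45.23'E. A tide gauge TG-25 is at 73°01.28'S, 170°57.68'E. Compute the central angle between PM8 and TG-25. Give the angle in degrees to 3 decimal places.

PM8: φ = -72.73400°, λ = +137.75383°
TG-25: φ = -73.02133°, λ = +170.96133°
Δφ = -0.2873°,  Δλ = 33.2075°
a = sin²(Δφ/2) + cos φ₁ cos φ₂ sin²(Δλ/2) = 0.007083
c = 2·arcsin(√a) = 0.168526 rad = 9.6558°

9.656°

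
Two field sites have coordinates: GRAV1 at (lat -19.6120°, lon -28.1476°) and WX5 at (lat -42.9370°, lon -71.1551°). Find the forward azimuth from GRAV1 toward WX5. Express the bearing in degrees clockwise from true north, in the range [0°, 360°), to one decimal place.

Δλ = -43.0075°
y = sin Δλ · cos φ₂ = -0.499363
x = cos φ₁ sin φ₂ − sin φ₁ cos φ₂ cos Δλ = -0.461982
θ = atan2(y, x) = -132.7732° → 227.2268° (mod 360°)

227.2°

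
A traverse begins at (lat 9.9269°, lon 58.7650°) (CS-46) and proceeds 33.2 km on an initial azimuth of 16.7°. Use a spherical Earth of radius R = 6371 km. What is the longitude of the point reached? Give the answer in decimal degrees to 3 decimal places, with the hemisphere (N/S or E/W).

δ = d/R = 33.2/6371 = 0.005211 rad
φ₂ = arcsin(sin φ₁ cos δ + cos φ₁ sin δ cos θ)
   = arcsin(0.17239·0.99999 + 0.98503·0.00521·0.95782) = 10.21287°
λ₂ = λ₁ + atan2(sin θ sin δ cos φ₁, cos δ − sin φ₁ sin φ₂) = 58.85218°

58.852°E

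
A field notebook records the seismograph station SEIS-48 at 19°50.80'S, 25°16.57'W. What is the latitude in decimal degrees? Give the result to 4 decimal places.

19.8467°S

19° + 50.80′/60 = 19 + 0.84667 = 19.8467°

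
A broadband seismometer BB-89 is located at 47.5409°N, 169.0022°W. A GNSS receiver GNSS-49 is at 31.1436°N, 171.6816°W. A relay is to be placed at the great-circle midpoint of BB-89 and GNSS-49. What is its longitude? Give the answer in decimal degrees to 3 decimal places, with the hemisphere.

Bx = cos φ₂ cos Δλ = 0.854938,  By = cos φ₂ sin Δλ = -0.040010
φₘ = atan2(sin φ₁ + sin φ₂, √((cos φ₁ + Bx)² + By²)) = 39.34982°
λₘ = λ₁ + atan2(By, cos φ₁ + Bx) = -170.50015°

170.500°W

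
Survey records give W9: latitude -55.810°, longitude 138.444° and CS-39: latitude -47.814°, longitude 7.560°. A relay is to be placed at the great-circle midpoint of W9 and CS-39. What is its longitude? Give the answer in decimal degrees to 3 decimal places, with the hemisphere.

61.998°E

Bx = cos φ₂ cos Δλ = -0.439543,  By = cos φ₂ sin Δλ = -0.507708
φₘ = atan2(sin φ₁ + sin φ₂, √((cos φ₁ + Bx)² + By²)) = -71.58026°
λₘ = λ₁ + atan2(By, cos φ₁ + Bx) = 61.99803°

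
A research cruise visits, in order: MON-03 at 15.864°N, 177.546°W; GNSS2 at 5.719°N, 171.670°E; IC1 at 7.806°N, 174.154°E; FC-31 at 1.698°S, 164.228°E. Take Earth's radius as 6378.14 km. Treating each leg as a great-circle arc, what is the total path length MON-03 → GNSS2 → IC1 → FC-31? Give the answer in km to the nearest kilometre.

MON-03→GNSS2: c = 0.255797 rad, d = 1631.51 km
GNSS2→IC1: c = 0.056392 rad, d = 359.68 km
IC1→FC-31: c = 0.239526 rad, d = 1527.73 km
Total = 1631.51 + 359.68 + 1527.73 = 3518.92 km

3519 km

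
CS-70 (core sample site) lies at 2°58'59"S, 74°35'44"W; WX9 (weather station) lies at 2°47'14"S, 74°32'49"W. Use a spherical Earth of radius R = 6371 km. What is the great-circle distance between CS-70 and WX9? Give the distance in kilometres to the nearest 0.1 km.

CS-70: φ = -2.98306°, λ = -74.59556°
WX9: φ = -2.78722°, λ = -74.54694°
Δφ = 0.1958°,  Δλ = 0.0486°
a = sin²(Δφ/2) + cos φ₁ cos φ₂ sin²(Δλ/2) = 0.000003
c = 2·arcsin(√a) = 0.003521 rad = 0.2018°
d = R·c = 6371 × 0.003521 = 22.4 km

22.4 km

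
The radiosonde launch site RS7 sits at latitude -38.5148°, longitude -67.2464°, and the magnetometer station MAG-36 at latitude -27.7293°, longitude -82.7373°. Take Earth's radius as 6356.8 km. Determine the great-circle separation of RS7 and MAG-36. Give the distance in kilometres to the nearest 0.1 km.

Δφ = 10.7855°,  Δλ = -15.4909°
a = sin²(Δφ/2) + cos φ₁ cos φ₂ sin²(Δλ/2) = 0.021413
c = 2·arcsin(√a) = 0.293715 rad = 16.8286°
d = R·c = 6356.8 × 0.293715 = 1867.1 km

1867.1 km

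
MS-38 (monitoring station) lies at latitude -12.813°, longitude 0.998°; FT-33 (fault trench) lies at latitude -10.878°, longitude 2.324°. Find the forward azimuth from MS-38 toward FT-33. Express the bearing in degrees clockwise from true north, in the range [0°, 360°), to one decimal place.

34.0°

Δλ = 1.3260°
y = sin Δλ · cos φ₂ = 0.022725
x = cos φ₁ sin φ₂ − sin φ₁ cos φ₂ cos Δλ = 0.033707
θ = atan2(y, x) = 33.9875° → 33.9875° (mod 360°)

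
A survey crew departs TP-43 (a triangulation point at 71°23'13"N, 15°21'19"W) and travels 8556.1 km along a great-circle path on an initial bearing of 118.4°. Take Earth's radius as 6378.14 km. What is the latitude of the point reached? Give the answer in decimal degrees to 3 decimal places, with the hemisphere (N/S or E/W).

TP-43: φ = +71.38694°, λ = -15.35528°
δ = d/R = 8556.1/6378.14 = 1.341473 rad
φ₂ = arcsin(sin φ₁ cos δ + cos φ₁ sin δ cos θ)
   = arcsin(0.94770·0.22732 + 0.31918·0.97382·-0.47562) = 3.87592°
λ₂ = λ₁ + atan2(sin θ sin δ cos φ₁, cos δ − sin φ₁ sin φ₂) = 43.80263°

3.876°N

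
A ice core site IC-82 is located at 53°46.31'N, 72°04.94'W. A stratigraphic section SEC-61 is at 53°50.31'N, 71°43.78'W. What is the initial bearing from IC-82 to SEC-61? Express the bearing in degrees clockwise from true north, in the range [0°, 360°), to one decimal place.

72.1°

IC-82: φ = +53.77183°, λ = -72.08233°
SEC-61: φ = +53.83850°, λ = -71.72967°
Δλ = 0.3527°
y = sin Δλ · cos φ₂ = 0.003632
x = cos φ₁ sin φ₂ − sin φ₁ cos φ₂ cos Δλ = 0.001173
θ = atan2(y, x) = 72.1073° → 72.1073° (mod 360°)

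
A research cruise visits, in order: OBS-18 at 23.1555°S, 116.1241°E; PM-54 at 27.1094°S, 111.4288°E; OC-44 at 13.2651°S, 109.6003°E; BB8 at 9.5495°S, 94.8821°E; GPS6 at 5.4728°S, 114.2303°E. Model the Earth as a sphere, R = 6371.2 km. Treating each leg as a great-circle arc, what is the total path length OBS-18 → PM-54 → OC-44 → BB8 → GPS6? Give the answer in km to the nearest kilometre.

OBS-18→PM-54: c = 0.101302 rad, d = 645.42 km
PM-54→OC-44: c = 0.243465 rad, d = 1551.17 km
OC-44→BB8: c = 0.259949 rad, d = 1656.19 km
BB8→GPS6: c = 0.342170 rad, d = 2180.03 km
Total = 645.42 + 1551.17 + 1656.19 + 2180.03 = 6032.80 km

6033 km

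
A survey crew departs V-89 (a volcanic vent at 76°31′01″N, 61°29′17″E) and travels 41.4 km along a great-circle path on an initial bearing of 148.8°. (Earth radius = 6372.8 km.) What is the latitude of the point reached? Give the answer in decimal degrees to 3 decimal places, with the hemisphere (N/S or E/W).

76.197°N

V-89: φ = +76.51694°, λ = +61.48806°
δ = d/R = 41.4/6372.8 = 0.006496 rad
φ₂ = arcsin(sin φ₁ cos δ + cos φ₁ sin δ cos θ)
   = arcsin(0.97244·0.99998 + 0.23316·0.00650·-0.85536) = 76.19724°
λ₂ = λ₁ + atan2(sin θ sin δ cos φ₁, cos δ − sin φ₁ sin φ₂) = 62.29626°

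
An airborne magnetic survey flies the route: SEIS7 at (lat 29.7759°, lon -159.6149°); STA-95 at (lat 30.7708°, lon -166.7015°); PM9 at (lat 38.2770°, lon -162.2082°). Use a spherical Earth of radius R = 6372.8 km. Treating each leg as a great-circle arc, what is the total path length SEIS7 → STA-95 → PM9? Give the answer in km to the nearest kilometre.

SEIS7→STA-95: c = 0.108200 rad, d = 689.54 km
STA-95→PM9: c = 0.146023 rad, d = 930.57 km
Total = 689.54 + 930.57 = 1620.11 km

1620 km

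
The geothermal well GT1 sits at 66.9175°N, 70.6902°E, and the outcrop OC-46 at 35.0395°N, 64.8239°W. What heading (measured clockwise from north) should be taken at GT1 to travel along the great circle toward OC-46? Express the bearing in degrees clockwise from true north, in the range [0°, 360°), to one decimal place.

323.0°

Δλ = -135.5141°
y = sin Δλ · cos φ₂ = -0.573730
x = cos φ₁ sin φ₂ − sin φ₁ cos φ₂ cos Δλ = 0.762451
θ = atan2(y, x) = -36.9608° → 323.0392° (mod 360°)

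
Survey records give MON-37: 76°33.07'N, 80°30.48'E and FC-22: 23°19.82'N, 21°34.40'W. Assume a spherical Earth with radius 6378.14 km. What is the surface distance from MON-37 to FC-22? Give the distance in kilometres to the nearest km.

MON-37: φ = +76.55117°, λ = +80.50800°
FC-22: φ = +23.33033°, λ = -21.57333°
Δφ = -53.2208°,  Δλ = -102.0813°
a = sin²(Δφ/2) + cos φ₁ cos φ₂ sin²(Δλ/2) = 0.329763
c = 2·arcsin(√a) = 1.223376 rad = 70.0943°
d = R·c = 6378.14 × 1.223376 = 7802.9 km

7803 km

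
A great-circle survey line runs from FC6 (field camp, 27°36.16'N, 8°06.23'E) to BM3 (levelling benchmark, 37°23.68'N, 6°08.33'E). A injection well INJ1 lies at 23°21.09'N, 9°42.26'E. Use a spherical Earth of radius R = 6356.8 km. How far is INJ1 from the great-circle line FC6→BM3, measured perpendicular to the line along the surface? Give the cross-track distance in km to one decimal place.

86.7 km

FC6: φ = +27.60267°, λ = +8.10383°
BM3: φ = +37.39467°, λ = +6.13883°
INJ1: φ = +23.35150°, λ = +9.70433°
δ₁₃ = central angle FC6→INJ1 = 0.078362 rad  (haversine)
θ₁₃ = bearing FC6→INJ1 = 160.879°,  θ₁₂ = bearing FC6→BM3 = 350.911°
dₓₜ = R·arcsin(sin δ₁₃ · sin(θ₁₃ − θ₁₂)) = 6356.8·arcsin(0.07828·sin(-190.032°)) = 86.691 km
|dₓₜ| = 86.691 km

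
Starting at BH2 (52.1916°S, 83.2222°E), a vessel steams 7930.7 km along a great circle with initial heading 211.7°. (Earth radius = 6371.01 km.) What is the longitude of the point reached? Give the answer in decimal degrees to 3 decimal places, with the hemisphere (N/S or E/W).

48.282°W

δ = d/R = 7930.7/6371.01 = 1.244810 rad
φ₂ = arcsin(sin φ₁ cos δ + cos φ₁ sin δ cos θ)
   = arcsin(-0.79007·0.32024 + 0.61302·0.94734·-0.85081) = -48.34077°
λ₂ = λ₁ + atan2(sin θ sin δ cos φ₁, cos δ − sin φ₁ sin φ₂) = -48.28198°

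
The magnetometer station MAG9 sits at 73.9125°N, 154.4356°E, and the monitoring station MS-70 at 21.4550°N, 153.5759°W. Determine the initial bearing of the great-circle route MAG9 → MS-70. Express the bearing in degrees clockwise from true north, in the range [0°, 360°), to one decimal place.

121.5°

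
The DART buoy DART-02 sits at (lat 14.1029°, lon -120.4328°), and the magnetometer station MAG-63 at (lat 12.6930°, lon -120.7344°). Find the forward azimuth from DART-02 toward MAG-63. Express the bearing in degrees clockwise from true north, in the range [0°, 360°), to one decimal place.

191.8°

Δλ = -0.3016°
y = sin Δλ · cos φ₂ = -0.005135
x = cos φ₁ sin φ₂ − sin φ₁ cos φ₂ cos Δλ = -0.024602
θ = atan2(y, x) = -168.2096° → 191.7904° (mod 360°)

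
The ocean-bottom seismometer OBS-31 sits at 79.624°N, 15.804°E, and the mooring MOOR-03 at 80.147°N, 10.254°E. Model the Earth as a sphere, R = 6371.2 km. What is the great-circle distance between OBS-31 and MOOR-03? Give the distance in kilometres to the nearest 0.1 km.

122.9 km

Δφ = 0.5230°,  Δλ = -5.5500°
a = sin²(Δφ/2) + cos φ₁ cos φ₂ sin²(Δλ/2) = 0.000093
c = 2·arcsin(√a) = 0.019295 rad = 1.1055°
d = R·c = 6371.2 × 0.019295 = 122.9 km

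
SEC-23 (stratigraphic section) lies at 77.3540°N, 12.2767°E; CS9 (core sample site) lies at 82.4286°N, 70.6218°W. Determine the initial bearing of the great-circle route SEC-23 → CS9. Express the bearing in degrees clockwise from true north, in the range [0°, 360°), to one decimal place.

Δλ = -82.8985°
y = sin Δλ · cos φ₂ = -0.130751
x = cos φ₁ sin φ₂ − sin φ₁ cos φ₂ cos Δλ = 0.201124
θ = atan2(y, x) = -33.0279° → 326.9721° (mod 360°)

327.0°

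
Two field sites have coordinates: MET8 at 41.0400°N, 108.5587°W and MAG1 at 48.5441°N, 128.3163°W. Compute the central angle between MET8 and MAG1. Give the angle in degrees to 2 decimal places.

Δφ = 7.5041°,  Δλ = -19.7576°
a = sin²(Δφ/2) + cos φ₁ cos φ₂ sin²(Δλ/2) = 0.018980
c = 2·arcsin(√a) = 0.276417 rad = 15.8375°

15.84°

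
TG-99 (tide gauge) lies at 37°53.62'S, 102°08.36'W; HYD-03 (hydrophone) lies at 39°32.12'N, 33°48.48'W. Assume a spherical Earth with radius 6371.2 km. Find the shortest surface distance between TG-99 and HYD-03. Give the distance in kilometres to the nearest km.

TG-99: φ = -37.89367°, λ = -102.13933°
HYD-03: φ = +39.53533°, λ = -33.80800°
Δφ = 77.4290°,  Δλ = 68.3313°
a = sin²(Δφ/2) + cos φ₁ cos φ₂ sin²(Δλ/2) = 0.583122
c = 2·arcsin(√a) = 1.737816 rad = 99.5695°
d = R·c = 6371.2 × 1.737816 = 11072.0 km

11072 km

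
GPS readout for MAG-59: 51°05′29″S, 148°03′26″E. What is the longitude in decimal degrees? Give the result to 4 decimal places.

148° + 3′/60 + 26″/3600 = 148 + 0.05000 + 0.00722 = 148.0572°

148.0572°E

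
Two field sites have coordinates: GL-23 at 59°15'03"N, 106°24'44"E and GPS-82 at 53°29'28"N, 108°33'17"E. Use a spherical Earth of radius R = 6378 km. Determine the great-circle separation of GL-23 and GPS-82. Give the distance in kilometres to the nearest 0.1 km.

GL-23: φ = +59.25083°, λ = +106.41222°
GPS-82: φ = +53.49111°, λ = +108.55472°
Δφ = -5.7597°,  Δλ = 2.1425°
a = sin²(Δφ/2) + cos φ₁ cos φ₂ sin²(Δλ/2) = 0.002631
c = 2·arcsin(√a) = 0.102623 rad = 5.8799°
d = R·c = 6378 × 0.102623 = 654.5 km

654.5 km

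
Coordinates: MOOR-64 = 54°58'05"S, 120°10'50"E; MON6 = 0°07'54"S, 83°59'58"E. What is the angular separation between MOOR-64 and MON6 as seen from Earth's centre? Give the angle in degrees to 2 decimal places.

62.28°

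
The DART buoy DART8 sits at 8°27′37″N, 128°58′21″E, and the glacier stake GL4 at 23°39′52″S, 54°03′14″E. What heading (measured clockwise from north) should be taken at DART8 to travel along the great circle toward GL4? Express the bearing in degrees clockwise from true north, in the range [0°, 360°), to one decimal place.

DART8: φ = +8.46028°, λ = +128.97250°
GL4: φ = -23.66444°, λ = +54.05389°
Δλ = -74.9186°
y = sin Δλ · cos φ₂ = -0.884365
x = cos φ₁ sin φ₂ − sin φ₁ cos φ₂ cos Δλ = -0.432073
θ = atan2(y, x) = -116.0387° → 243.9613° (mod 360°)

244.0°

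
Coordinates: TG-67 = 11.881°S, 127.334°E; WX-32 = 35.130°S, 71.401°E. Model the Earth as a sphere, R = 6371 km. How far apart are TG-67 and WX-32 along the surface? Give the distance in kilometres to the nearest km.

Δφ = -23.2490°,  Δλ = -55.9330°
a = sin²(Δφ/2) + cos φ₁ cos φ₂ sin²(Δλ/2) = 0.216608
c = 2·arcsin(√a) = 0.968200 rad = 55.4738°
d = R·c = 6371 × 0.968200 = 6168.4 km

6168 km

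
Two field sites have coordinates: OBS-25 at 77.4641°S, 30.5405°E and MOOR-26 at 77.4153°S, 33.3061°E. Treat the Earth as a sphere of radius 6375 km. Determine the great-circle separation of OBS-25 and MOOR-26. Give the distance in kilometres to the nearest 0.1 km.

Δφ = 0.0488°,  Δλ = 2.7656°
a = sin²(Δφ/2) + cos φ₁ cos φ₂ sin²(Δλ/2) = 0.000028
c = 2·arcsin(√a) = 0.010530 rad = 0.6033°
d = R·c = 6375 × 0.010530 = 67.1 km

67.1 km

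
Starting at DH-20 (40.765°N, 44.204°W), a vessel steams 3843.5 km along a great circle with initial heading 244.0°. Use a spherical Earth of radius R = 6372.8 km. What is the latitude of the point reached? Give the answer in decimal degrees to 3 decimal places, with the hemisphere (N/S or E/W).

20.453°N

δ = d/R = 3843.5/6372.8 = 0.603110 rad
φ₂ = arcsin(sin φ₁ cos δ + cos φ₁ sin δ cos θ)
   = arcsin(0.65296·0.82358 + 0.75739·0.56721·-0.43837) = 20.45285°
λ₂ = λ₁ + atan2(sin θ sin δ cos φ₁, cos δ − sin φ₁ sin φ₂) = -77.16733°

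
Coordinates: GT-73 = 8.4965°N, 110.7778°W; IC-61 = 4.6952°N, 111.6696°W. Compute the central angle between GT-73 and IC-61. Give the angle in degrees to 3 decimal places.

3.903°

Δφ = -3.8013°,  Δλ = -0.8918°
a = sin²(Δφ/2) + cos φ₁ cos φ₂ sin²(Δλ/2) = 0.001160
c = 2·arcsin(√a) = 0.068122 rad = 3.9031°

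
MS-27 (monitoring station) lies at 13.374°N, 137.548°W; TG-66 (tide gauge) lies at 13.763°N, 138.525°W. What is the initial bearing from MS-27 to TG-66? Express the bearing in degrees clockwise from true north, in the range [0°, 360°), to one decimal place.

Δλ = -0.9770°
y = sin Δλ · cos φ₂ = -0.016561
x = cos φ₁ sin φ₂ − sin φ₁ cos φ₂ cos Δλ = 0.006822
θ = atan2(y, x) = -67.6124° → 292.3876° (mod 360°)

292.4°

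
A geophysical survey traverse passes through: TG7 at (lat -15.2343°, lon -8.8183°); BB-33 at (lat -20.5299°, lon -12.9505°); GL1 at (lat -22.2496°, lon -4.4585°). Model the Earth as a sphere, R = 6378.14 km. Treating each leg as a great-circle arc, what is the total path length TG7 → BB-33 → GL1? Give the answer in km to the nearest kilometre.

1635 km

TG7→BB-33: c = 0.115104 rad, d = 734.15 km
BB-33→GL1: c = 0.141207 rad, d = 900.64 km
Total = 734.15 + 900.64 = 1634.78 km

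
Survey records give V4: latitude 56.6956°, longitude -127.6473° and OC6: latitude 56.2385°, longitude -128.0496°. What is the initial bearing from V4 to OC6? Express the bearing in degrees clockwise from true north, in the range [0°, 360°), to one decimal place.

Δλ = -0.4023°
y = sin Δλ · cos φ₂ = -0.003902
x = cos φ₁ sin φ₂ − sin φ₁ cos φ₂ cos Δλ = -0.007966
θ = atan2(y, x) = -153.9036° → 206.0964° (mod 360°)

206.1°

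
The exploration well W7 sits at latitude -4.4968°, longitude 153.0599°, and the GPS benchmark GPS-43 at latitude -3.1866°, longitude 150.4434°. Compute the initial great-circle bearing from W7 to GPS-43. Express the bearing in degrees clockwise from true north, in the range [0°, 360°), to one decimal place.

296.6°

Δλ = -2.6165°
y = sin Δλ · cos φ₂ = -0.045580
x = cos φ₁ sin φ₂ − sin φ₁ cos φ₂ cos Δλ = 0.022784
θ = atan2(y, x) = -63.4413° → 296.5587° (mod 360°)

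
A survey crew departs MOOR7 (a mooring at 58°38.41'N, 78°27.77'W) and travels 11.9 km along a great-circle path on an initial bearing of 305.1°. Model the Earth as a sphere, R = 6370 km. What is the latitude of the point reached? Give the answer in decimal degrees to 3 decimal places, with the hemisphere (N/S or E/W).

MOOR7: φ = +58.64017°, λ = -78.46283°
δ = d/R = 11.9/6370 = 0.001868 rad
φ₂ = arcsin(sin φ₁ cos δ + cos φ₁ sin δ cos θ)
   = arcsin(0.85392·1.00000 + 0.52041·0.00187·0.57501) = 58.70160°
λ₂ = λ₁ + atan2(sin θ sin δ cos φ₁, cos δ − sin φ₁ sin φ₂) = -78.63140°

58.702°N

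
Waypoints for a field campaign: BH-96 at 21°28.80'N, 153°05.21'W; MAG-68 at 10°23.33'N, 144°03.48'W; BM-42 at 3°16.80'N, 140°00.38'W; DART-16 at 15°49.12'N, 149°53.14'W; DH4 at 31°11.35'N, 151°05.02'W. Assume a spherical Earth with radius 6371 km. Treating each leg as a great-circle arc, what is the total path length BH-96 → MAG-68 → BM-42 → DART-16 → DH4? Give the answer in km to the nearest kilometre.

BH-96: φ = +21.48000°, λ = -153.08683°
MAG-68: φ = +10.38883°, λ = -144.05800°
BM-42: φ = +3.28000°, λ = -140.00633°
DART-16: φ = +15.81867°, λ = -149.88567°
DH4: φ = +31.18917°, λ = -151.08367°
BH-96→MAG-68: c = 0.245642 rad, d = 1564.98 km
MAG-68→BM-42: c = 0.142538 rad, d = 908.11 km
BM-42→DART-16: c = 0.276906 rad, d = 1764.17 km
DART-16→DH4: c = 0.268944 rad, d = 1713.44 km
Total = 1564.98 + 908.11 + 1764.17 + 1713.44 = 5950.70 km

5951 km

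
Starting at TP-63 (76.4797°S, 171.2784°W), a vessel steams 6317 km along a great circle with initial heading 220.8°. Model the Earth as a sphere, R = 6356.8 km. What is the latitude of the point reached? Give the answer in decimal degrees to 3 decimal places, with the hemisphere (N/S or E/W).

δ = d/R = 6317/6356.8 = 0.993739 rad
φ₂ = arcsin(sin φ₁ cos δ + cos φ₁ sin δ cos θ)
   = arcsin(-0.97229·0.54556 + 0.23379·0.83807·-0.75700) = -42.74691°
λ₂ = λ₁ + atan2(sin θ sin δ cos φ₁, cos δ − sin φ₁ sin φ₂) = 56.94106°

42.747°S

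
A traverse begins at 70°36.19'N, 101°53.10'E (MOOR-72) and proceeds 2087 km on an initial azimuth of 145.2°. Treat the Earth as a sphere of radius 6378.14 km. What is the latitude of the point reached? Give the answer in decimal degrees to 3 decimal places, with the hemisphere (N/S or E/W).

53.663°N

MOOR-72: φ = +70.60317°, λ = +101.88500°
δ = d/R = 2087/6378.14 = 0.327211 rad
φ₂ = arcsin(sin φ₁ cos δ + cos φ₁ sin δ cos θ)
   = arcsin(0.94324·0.94694 + 0.33211·0.32140·-0.82115) = 53.66287°
λ₂ = λ₁ + atan2(sin θ sin δ cos φ₁, cos δ − sin φ₁ sin φ₂) = 119.91814°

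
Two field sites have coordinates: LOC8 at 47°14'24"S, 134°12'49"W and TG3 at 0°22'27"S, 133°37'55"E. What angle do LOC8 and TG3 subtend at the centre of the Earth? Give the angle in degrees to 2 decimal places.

LOC8: φ = -47.24000°, λ = -134.21361°
TG3: φ = -0.37417°, λ = +133.63194°
Δφ = 46.8658°,  Δλ = -92.1544°
a = sin²(Δφ/2) + cos φ₁ cos φ₂ sin²(Δλ/2) = 0.510364
c = 2·arcsin(√a) = 1.591526 rad = 91.1877°

91.19°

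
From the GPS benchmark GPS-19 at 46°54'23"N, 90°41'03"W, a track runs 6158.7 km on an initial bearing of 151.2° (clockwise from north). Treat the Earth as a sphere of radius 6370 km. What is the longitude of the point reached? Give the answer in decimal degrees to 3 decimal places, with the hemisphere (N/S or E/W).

67.247°W

GPS-19: φ = +46.90639°, λ = -90.68417°
δ = d/R = 6158.7/6370 = 0.966829 rad
φ₂ = arcsin(sin φ₁ cos δ + cos φ₁ sin δ cos θ)
   = arcsin(0.73024·0.56791 + 0.68319·0.82309·-0.87631) = -4.47708°
λ₂ = λ₁ + atan2(sin θ sin δ cos φ₁, cos δ − sin φ₁ sin φ₂) = -67.24721°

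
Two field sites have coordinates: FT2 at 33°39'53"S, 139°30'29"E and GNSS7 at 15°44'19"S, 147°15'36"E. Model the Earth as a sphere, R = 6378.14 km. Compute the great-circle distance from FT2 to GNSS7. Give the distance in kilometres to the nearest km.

2142 km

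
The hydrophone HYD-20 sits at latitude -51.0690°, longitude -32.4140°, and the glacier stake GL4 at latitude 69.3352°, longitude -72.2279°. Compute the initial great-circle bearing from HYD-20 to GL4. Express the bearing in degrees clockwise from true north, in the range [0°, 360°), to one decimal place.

Δλ = -39.8139°
y = sin Δλ · cos φ₂ = -0.225961
x = cos φ₁ sin φ₂ − sin φ₁ cos φ₂ cos Δλ = 0.798823
θ = atan2(y, x) = -15.7945° → 344.2055° (mod 360°)

344.2°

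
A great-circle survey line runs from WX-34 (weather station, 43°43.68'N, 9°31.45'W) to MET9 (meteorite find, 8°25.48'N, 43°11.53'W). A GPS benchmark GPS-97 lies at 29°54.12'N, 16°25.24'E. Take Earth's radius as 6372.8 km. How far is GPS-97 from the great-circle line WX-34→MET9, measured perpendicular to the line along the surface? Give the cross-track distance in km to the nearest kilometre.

WX-34: φ = +43.72800°, λ = -9.52417°
MET9: φ = +8.42467°, λ = -43.19217°
GPS-97: φ = +29.90200°, λ = +16.42067°
δ₁₃ = central angle WX-34→GPS-97 = 0.432570 rad  (haversine)
θ₁₃ = bearing WX-34→GPS-97 = 115.214°,  θ₁₂ = bearing WX-34→MET9 = 229.813°
dₓₜ = R·arcsin(sin δ₁₃ · sin(θ₁₃ − θ₁₂)) = 6372.8·arcsin(0.41921·sin(-114.599°)) = -2492.079 km
|dₓₜ| = 2492.079 km

2492 km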